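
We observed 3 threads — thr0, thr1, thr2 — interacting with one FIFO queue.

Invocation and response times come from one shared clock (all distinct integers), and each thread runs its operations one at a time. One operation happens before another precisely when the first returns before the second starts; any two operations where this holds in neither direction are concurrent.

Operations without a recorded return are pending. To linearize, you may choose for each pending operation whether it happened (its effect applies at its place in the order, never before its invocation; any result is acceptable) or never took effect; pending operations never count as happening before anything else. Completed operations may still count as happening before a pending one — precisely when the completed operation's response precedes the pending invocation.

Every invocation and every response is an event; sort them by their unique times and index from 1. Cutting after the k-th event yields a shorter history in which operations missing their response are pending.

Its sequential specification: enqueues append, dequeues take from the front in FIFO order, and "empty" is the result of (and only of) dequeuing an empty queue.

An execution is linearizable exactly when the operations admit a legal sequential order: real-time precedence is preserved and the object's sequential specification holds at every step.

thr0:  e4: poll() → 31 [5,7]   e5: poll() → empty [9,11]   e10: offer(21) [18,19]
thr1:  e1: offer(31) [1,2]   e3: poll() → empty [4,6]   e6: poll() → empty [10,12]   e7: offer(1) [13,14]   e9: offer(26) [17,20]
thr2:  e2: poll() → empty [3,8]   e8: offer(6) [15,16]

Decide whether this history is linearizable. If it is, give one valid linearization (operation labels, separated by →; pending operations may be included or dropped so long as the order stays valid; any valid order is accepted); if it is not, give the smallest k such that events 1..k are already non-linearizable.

linearizable — witness: e1 → e4 → e2 → e3 → e5 → e6 → e7 → e8 → e9 → e10

1. e1 offer(31), leaving queue <31>
2. e4 poll() → 31, leaving queue <>
3. e2 poll() → empty, leaving queue <>
4. e3 poll() → empty, leaving queue <>
5. e5 poll() → empty, leaving queue <>
6. e6 poll() → empty, leaving queue <>
7. e7 offer(1), leaving queue <1>
8. e8 offer(6), leaving queue <1,6>
9. e9 offer(26), leaving queue <1,6,26>
10. e10 offer(21), leaving queue <1,6,26,21>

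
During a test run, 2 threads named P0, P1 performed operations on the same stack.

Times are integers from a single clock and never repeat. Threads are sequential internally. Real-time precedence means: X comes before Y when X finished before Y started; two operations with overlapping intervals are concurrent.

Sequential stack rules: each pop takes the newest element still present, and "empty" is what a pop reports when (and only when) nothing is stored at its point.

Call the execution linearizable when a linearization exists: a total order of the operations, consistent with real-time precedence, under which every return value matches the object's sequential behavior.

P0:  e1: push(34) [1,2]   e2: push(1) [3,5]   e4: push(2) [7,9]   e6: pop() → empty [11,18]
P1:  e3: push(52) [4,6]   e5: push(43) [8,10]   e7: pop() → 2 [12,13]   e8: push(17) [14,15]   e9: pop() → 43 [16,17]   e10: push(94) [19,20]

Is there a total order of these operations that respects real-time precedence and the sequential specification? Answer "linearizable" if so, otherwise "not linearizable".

prefix check: 1..17 passes, 1..18 fails once e6's time-18 response joins
checked exhaustively: 16 real-time-consistent orders of 9 completed operations, zero legal stack replays
take e1, e2, e3, e4, e5, e6, e7, e8, e9: step 6 already fails, because e6 pop() → empty cannot occur there
take e1, e2, e3, e4, e5, e7, e6, e8, e9: step 6 already fails, because e7 pop() → 2 cannot occur there

not linearizable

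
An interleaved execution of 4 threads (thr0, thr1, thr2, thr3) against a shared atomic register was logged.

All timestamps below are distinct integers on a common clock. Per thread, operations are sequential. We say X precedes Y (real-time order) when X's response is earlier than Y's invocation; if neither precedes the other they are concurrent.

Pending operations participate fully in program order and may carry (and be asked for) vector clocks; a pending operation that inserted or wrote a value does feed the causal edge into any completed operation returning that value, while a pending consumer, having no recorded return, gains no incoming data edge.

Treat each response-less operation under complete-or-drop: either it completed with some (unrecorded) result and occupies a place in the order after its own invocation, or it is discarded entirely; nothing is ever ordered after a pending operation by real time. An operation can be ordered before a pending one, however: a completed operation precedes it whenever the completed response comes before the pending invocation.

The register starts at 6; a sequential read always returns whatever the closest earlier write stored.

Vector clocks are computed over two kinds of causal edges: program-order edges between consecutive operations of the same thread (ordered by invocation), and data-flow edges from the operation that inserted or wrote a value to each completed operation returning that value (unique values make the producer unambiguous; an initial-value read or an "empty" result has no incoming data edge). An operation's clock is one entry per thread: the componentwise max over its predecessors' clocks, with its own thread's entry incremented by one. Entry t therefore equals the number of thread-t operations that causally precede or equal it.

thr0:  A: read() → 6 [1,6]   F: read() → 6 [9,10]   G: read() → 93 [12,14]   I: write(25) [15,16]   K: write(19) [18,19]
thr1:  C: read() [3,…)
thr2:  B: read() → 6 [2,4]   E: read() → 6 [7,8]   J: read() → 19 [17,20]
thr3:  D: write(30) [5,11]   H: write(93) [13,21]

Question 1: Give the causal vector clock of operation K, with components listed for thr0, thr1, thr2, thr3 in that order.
Answer: (5, 0, 0, 2)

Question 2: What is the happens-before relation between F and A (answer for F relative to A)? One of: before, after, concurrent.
Answer: after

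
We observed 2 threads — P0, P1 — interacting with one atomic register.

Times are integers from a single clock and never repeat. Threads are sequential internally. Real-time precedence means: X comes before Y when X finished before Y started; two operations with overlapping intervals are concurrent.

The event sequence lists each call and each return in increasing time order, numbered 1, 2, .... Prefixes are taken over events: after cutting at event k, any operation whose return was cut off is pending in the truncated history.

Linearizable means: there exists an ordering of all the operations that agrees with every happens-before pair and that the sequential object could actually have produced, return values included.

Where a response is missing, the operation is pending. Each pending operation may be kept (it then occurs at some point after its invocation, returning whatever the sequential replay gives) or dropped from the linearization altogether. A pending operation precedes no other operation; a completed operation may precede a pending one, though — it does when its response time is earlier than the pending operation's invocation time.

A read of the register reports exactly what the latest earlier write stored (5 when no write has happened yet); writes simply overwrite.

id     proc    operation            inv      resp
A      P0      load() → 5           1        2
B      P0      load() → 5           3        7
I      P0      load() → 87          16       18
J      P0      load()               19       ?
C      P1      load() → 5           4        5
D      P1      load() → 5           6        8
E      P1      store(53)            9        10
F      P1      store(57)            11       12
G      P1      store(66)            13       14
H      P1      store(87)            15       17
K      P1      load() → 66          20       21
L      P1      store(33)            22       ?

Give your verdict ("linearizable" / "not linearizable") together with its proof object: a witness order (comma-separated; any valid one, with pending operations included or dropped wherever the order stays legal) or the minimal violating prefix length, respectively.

not linearizable — minimal violating prefix: 21 events

through event 20 a valid linearization exists; event 21 (K responding at time 21) ends that
no legal order exists: 6 real-time-consistent candidates over 10 completed atomic register operations, all rejected
no completion choice of the 1 pending operation (J) rescues it — every subset was tried
sample order A, B, C, D, E, F, G, H, I, K (pending dropped) stalls at step 10 — K load() → 66 has no legal effect
sample order A, B, C, D, E, F, G, I, H, K (pending dropped) stalls at step 8 — I load() → 87 has no legal effect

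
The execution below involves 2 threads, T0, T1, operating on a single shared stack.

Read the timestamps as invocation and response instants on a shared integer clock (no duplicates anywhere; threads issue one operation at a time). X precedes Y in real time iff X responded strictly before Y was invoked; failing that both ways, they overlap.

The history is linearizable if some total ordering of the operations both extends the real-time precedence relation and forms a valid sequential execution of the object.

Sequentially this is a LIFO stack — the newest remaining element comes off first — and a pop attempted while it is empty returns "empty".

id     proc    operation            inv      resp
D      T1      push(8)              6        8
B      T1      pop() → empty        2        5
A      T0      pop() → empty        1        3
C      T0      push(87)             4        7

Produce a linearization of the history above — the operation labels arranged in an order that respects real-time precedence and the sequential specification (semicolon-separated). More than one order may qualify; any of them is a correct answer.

step 1: A pop() → empty — stack <>
step 2: B pop() → empty — stack <>
step 3: C push(87) — stack <87>
step 4: D push(8) — stack <87,8>

A; B; C; D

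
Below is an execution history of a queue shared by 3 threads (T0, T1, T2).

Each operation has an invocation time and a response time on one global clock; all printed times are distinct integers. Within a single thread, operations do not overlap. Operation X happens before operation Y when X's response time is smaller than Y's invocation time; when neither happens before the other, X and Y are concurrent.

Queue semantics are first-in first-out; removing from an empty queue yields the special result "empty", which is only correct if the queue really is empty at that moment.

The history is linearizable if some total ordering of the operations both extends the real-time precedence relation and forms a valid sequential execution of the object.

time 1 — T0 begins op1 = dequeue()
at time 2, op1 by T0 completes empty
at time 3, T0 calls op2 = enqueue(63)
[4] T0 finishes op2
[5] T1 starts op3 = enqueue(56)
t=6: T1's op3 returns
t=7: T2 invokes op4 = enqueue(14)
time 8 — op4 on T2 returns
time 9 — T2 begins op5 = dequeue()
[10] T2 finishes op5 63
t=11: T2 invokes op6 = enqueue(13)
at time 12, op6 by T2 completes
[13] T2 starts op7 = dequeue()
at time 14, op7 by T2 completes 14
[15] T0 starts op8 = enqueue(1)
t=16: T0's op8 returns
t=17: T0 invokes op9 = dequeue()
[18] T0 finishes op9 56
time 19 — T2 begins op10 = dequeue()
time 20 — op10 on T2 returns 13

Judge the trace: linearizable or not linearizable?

not linearizable

events 1..13 are fine; event 14 — the response of op7 at time 14 — makes the prefix non-linearizable
the sole real-time-consistent order of 7 completed operations fails the queue replay
e.g. op1, op2, op3, op4, op5, op6, op7: illegal at step 7, since op7 dequeue() → 14 cannot apply there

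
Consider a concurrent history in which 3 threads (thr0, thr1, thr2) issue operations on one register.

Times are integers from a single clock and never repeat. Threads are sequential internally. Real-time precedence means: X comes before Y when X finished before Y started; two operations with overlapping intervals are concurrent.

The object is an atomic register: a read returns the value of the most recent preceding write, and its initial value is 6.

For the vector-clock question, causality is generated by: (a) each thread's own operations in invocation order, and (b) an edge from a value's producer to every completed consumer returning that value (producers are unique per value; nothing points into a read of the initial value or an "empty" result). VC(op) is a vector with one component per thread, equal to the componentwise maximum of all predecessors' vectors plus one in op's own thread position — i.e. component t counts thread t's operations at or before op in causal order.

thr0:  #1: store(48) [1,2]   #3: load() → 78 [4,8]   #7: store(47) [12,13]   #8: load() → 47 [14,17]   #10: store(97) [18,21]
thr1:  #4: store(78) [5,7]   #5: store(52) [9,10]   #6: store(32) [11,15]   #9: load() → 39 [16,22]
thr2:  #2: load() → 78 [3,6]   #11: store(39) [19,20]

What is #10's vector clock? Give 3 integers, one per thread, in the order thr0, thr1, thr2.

(5, 1, 0)

VC(#4, invoked at 5): no causal predecessors; +1 on thr1 → (0, 1, 0)
VC(#1, invoked at 1): no causal predecessors; +1 on thr0 → (1, 0, 0)
#2 (invocation 3): componentwise max over VC(#4)=(0, 1, 0), +1 at thr2, giving (0, 1, 1)
#5 (invocation 9): componentwise max over VC(#4)=(0, 1, 0), +1 at thr1, giving (0, 2, 0)
#11 (invocation 19): componentwise max over VC(#2)=(0, 1, 1), +1 at thr2, giving (0, 1, 2)
#6 (invocation 11): componentwise max over VC(#5)=(0, 2, 0), +1 at thr1, giving (0, 3, 0)
#3 (invocation 4): componentwise max over VC(#1)=(1, 0, 0), VC(#4)=(0, 1, 0), +1 at thr0, giving (2, 1, 0)
#7 (invocation 12): componentwise max over VC(#3)=(2, 1, 0), +1 at thr0, giving (3, 1, 0)
#8 (invocation 14): componentwise max over VC(#7)=(3, 1, 0), +1 at thr0, giving (4, 1, 0)
#9 (invocation 16): componentwise max over VC(#6)=(0, 3, 0), VC(#11)=(0, 1, 2), +1 at thr1, giving (0, 4, 2)
#10 (invocation 18): componentwise max over VC(#8)=(4, 1, 0), +1 at thr0, giving (5, 1, 0)
target: VC(#10) = (5, 1, 0)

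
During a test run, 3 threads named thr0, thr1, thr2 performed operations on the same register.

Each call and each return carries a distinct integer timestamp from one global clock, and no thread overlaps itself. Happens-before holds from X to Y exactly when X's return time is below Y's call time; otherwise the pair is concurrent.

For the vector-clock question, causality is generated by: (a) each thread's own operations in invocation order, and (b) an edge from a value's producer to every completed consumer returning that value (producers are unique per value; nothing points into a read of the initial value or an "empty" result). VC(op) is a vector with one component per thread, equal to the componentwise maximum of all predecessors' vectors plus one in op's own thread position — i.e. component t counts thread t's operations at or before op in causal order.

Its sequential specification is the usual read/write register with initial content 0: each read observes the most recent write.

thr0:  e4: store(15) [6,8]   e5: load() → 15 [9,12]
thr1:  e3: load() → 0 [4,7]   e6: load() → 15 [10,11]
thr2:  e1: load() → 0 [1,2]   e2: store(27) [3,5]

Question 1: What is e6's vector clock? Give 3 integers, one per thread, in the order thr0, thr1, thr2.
Answer: (1, 2, 0)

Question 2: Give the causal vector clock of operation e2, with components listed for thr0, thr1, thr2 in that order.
Answer: (0, 0, 2)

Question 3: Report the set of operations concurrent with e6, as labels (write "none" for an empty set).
Answer: e5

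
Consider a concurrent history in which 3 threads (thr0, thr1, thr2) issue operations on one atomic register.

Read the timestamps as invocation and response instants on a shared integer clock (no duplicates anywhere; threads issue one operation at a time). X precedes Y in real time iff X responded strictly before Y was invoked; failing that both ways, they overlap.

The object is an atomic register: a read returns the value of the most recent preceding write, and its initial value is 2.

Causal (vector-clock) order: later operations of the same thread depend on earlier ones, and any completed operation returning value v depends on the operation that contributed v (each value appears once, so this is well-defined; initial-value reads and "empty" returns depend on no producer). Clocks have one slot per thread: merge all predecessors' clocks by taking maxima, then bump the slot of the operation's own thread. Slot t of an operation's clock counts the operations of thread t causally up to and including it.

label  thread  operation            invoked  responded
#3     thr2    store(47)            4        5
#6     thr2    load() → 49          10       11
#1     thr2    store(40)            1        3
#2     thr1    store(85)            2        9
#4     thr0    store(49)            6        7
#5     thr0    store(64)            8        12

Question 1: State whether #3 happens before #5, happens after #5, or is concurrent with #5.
Answer: before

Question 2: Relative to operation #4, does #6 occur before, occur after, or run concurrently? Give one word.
Answer: after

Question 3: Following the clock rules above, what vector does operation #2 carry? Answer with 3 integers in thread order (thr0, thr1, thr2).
Answer: (0, 1, 0)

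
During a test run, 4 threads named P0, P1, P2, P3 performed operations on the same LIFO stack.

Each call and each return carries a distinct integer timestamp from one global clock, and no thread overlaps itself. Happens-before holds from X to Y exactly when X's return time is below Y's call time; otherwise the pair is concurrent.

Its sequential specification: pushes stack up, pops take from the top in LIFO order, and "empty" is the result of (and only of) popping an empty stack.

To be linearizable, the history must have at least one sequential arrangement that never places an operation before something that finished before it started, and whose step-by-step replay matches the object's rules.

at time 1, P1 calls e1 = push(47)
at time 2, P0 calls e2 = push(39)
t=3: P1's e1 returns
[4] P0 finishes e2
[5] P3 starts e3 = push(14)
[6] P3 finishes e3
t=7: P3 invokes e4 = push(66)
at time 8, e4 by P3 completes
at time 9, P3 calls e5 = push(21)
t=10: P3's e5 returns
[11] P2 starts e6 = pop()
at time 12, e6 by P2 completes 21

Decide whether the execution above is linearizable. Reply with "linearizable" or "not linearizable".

linearizable

a witness: e1, e2, e3, e4, e5, e6
after step 1 (e1 push(47)): stack <47>
after step 2 (e2 push(39)): stack <47,39>
after step 3 (e3 push(14)): stack <47,39,14>
after step 4 (e4 push(66)): stack <47,39,14,66>
after step 5 (e5 push(21)): stack <47,39,14,66,21>
after step 6 (e6 pop() → 21): stack <47,39,14,66>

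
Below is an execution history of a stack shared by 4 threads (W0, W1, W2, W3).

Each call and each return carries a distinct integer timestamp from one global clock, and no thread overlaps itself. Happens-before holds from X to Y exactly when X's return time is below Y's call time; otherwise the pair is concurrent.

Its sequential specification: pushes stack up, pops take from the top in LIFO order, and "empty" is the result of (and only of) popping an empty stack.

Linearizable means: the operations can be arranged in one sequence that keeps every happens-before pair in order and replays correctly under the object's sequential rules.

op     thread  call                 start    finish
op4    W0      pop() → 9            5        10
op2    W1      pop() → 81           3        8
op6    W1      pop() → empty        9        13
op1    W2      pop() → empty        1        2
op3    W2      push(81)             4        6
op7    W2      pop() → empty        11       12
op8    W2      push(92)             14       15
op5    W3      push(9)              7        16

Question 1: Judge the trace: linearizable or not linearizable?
witness order: op1, op3, op2, op5, op4, op6, op7, op8
step 1: op1 pop() → empty — stack <>
step 2: op3 push(81) — stack <81>
step 3: op2 pop() → 81 — stack <>
step 4: op5 push(9) — stack <9>
step 5: op4 pop() → 9 — stack <>
step 6: op6 pop() → empty — stack <>
step 7: op7 pop() → empty — stack <>
step 8: op8 push(92) — stack <92>

linearizable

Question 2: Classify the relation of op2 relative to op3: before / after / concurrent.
op2 spans [3,8], op3 spans [4,6]
the intervals overlap in both directions

concurrent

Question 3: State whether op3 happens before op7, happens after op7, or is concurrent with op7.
op3 spans [4,6], op7 spans [11,12]
resp(op3)=6 < inv(op7)=11

before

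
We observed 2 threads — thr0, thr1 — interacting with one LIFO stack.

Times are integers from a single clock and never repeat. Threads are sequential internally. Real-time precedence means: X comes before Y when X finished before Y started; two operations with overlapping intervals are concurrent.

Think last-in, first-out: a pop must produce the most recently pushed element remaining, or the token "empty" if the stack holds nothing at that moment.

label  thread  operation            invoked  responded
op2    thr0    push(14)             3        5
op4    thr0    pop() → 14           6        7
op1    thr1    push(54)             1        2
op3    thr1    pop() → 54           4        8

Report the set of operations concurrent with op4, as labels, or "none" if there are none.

op3

overlap test against op4 [6,7]: concurrent iff the interval meets 6..7
op1 [1,2]: before
op2 [3,5]: before
op3 [4,8]: concurrent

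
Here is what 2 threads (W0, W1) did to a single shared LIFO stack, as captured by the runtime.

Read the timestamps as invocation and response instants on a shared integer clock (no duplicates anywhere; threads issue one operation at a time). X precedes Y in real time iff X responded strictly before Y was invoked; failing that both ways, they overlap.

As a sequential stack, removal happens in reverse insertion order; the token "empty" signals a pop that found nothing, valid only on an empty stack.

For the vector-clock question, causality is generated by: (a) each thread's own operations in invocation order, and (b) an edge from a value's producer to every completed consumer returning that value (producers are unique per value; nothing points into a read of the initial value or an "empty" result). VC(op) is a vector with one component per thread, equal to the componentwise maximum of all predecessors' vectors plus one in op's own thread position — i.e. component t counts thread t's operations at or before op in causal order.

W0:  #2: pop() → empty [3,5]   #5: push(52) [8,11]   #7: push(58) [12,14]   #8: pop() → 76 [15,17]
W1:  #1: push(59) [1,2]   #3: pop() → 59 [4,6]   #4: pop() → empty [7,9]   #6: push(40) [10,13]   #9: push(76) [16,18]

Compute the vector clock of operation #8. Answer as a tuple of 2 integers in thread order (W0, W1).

(4, 5)

VC(#1, invoked at 1): no causal predecessors; +1 on W1 → (0, 1)
VC(#2, invoked at 3): no causal predecessors; +1 on W0 → (1, 0)
VC(#3, invoked at 4): max of VC(#1)=(0, 1), then +1 on thread W1 → (0, 2)
VC(#5, invoked at 8): max of VC(#2)=(1, 0), then +1 on thread W0 → (2, 0)
VC(#4, invoked at 7): max of VC(#3)=(0, 2), then +1 on thread W1 → (0, 3)
VC(#7, invoked at 12): max of VC(#5)=(2, 0), then +1 on thread W0 → (3, 0)
VC(#6, invoked at 10): max of VC(#4)=(0, 3), then +1 on thread W1 → (0, 4)
VC(#9, invoked at 16): max of VC(#6)=(0, 4), then +1 on thread W1 → (0, 5)
VC(#8, invoked at 15): max of VC(#7)=(3, 0), VC(#9)=(0, 5), then +1 on thread W0 → (4, 5)
target: VC(#8) = (4, 5)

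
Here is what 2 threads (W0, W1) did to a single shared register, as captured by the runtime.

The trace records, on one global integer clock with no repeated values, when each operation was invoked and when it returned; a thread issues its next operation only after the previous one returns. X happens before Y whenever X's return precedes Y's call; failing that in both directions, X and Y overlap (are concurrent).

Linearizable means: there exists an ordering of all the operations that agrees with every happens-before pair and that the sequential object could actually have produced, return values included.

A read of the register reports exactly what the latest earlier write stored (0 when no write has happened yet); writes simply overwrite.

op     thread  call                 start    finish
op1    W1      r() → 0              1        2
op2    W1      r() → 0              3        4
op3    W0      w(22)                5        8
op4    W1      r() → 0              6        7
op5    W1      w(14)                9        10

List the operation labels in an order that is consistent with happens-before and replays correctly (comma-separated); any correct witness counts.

1. op1 r() → 0, leaving value 0
2. op2 r() → 0, leaving value 0
3. op4 r() → 0, leaving value 0
4. op3 w(22), leaving value 22
5. op5 w(14), leaving value 14

op1, op2, op4, op3, op5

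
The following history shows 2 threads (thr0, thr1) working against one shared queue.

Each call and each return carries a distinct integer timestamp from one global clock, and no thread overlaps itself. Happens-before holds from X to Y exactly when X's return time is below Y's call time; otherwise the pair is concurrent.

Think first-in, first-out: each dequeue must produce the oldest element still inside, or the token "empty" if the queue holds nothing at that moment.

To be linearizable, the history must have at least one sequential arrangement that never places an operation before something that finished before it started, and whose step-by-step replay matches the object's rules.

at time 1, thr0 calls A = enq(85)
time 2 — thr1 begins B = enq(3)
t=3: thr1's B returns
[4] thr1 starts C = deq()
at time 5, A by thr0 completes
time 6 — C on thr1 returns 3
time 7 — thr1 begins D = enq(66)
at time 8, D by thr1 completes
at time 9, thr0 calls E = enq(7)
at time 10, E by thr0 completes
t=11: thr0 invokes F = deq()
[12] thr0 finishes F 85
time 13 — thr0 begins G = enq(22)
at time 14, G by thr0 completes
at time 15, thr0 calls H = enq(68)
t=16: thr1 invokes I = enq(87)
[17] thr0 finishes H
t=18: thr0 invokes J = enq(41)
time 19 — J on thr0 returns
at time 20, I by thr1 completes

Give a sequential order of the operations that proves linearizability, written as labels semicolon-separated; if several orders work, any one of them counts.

step 1: B enq(3) — queue <3>
step 2: A enq(85) — queue <3,85>
step 3: C deq() → 3 — queue <85>
step 4: D enq(66) — queue <85,66>
step 5: E enq(7) — queue <85,66,7>
step 6: F deq() → 85 — queue <66,7>
step 7: G enq(22) — queue <66,7,22>
step 8: H enq(68) — queue <66,7,22,68>
step 9: I enq(87) — queue <66,7,22,68,87>
step 10: J enq(41) — queue <66,7,22,68,87,41>

B; A; C; D; E; F; G; H; I; J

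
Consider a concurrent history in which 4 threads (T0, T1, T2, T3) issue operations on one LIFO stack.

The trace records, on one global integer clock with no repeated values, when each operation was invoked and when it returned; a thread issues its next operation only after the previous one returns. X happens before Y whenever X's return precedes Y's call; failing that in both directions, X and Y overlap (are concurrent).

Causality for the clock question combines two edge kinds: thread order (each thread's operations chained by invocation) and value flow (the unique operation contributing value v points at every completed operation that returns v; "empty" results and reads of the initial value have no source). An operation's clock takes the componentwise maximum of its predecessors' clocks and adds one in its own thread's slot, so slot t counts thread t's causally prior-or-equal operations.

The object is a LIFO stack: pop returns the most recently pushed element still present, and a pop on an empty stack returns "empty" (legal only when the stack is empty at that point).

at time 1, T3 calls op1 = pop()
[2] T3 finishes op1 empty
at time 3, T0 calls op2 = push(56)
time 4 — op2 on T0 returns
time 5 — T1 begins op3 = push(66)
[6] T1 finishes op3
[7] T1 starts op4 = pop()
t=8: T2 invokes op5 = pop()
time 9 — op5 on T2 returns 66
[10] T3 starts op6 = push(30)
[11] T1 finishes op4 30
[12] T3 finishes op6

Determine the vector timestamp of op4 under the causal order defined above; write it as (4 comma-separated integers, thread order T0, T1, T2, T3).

(0, 2, 0, 2)

VC(op1, invoked at 1): no causal predecessors; +1 on T3 → (0, 0, 0, 1)
VC(op3, invoked at 5): no causal predecessors; +1 on T1 → (0, 1, 0, 0)
VC(op2, invoked at 3): no causal predecessors; +1 on T0 → (1, 0, 0, 0)
VC(op6, invoked at 10): max of VC(op1)=(0, 0, 0, 1), then +1 on thread T3 → (0, 0, 0, 2)
VC(op5, invoked at 8): max of VC(op3)=(0, 1, 0, 0), then +1 on thread T2 → (0, 1, 1, 0)
VC(op4, invoked at 7): max of VC(op3)=(0, 1, 0, 0), VC(op6)=(0, 0, 0, 2), then +1 on thread T1 → (0, 2, 0, 2)
target: VC(op4) = (0, 2, 0, 2)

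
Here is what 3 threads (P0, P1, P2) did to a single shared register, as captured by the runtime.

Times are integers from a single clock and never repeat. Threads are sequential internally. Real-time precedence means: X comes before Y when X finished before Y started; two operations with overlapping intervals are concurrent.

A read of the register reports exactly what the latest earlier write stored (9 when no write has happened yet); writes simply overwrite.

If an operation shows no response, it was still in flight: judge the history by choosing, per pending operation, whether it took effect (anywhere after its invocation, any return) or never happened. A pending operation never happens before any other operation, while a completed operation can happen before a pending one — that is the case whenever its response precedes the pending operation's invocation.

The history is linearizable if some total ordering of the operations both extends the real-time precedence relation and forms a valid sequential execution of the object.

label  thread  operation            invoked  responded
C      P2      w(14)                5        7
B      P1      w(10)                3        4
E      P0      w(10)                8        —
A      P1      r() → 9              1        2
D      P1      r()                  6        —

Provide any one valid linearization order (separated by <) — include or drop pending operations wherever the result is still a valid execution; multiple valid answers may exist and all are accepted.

A < B < C

1. A r() → 9, leaving value 9
2. B w(10), leaving value 10
3. C w(14), leaving value 14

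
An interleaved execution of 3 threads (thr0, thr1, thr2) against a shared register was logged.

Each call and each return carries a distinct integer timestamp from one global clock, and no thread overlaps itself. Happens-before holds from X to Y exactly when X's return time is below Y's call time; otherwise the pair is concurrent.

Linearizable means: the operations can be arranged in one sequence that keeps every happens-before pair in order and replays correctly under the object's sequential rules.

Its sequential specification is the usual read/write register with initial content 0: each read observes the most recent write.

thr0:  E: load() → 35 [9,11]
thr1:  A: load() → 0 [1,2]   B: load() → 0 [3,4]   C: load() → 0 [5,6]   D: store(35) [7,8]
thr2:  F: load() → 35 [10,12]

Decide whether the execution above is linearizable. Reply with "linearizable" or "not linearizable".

linearizable

a witness: A, B, C, D, E, F
1. A load() → 0, leaving value 0
2. B load() → 0, leaving value 0
3. C load() → 0, leaving value 0
4. D store(35), leaving value 35
5. E load() → 35, leaving value 35
6. F load() → 35, leaving value 35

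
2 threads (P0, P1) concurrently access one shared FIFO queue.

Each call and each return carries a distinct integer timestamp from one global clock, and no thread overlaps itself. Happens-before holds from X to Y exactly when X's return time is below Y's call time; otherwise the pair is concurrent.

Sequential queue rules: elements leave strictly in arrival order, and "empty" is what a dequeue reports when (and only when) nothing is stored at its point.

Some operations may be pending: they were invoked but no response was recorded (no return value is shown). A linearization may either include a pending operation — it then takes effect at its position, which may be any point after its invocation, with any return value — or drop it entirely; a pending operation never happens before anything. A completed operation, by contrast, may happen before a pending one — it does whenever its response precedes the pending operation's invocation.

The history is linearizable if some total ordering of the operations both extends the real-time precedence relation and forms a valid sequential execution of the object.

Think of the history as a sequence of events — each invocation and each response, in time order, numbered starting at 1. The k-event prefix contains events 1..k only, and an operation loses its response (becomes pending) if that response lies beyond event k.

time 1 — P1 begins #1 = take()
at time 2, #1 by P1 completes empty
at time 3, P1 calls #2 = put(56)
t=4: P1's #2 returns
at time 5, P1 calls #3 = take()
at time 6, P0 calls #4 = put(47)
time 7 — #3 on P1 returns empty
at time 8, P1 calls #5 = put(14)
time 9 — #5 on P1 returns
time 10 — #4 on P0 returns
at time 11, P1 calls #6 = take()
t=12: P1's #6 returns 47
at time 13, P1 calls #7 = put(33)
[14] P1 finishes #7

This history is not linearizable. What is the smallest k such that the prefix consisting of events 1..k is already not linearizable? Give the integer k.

events 1..6 are linearizable, e.g. via #1, #2:
after step 1 (#1 take() → empty): queue <>
after step 2 (#2 put(56)): queue <56>
adding event 7 (#3 responds at 7) leaves no legal real-time order
include/drop combinations of the 1 pending operation (#4) were all tried; none helps
sample order #1, #2, #3 (pending dropped) stalls at step 3 — #3 take() → empty has no legal effect

7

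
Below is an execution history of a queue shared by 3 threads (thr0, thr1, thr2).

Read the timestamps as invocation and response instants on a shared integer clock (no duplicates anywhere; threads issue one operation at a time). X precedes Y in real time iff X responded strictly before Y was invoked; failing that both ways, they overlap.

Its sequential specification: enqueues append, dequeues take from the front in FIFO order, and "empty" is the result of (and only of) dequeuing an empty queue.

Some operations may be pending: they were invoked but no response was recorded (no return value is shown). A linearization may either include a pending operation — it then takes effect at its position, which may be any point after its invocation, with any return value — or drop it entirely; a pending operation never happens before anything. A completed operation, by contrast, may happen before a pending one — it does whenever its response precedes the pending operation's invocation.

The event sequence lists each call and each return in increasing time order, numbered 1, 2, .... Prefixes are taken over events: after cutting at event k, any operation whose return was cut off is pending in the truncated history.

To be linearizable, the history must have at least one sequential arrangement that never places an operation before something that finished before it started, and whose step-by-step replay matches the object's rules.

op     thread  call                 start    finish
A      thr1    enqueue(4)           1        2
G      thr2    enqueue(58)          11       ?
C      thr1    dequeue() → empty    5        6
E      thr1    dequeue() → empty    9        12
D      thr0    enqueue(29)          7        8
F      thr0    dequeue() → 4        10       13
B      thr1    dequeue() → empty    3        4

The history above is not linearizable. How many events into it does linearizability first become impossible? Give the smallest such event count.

4

a valid linearization of events 1..3 exists, for instance A:
step 1: A enqueue(4) — queue <4>
adding event 4 (B responds at 4) leaves no legal real-time order
take A, B: step 2 already fails, because B dequeue() → empty cannot occur there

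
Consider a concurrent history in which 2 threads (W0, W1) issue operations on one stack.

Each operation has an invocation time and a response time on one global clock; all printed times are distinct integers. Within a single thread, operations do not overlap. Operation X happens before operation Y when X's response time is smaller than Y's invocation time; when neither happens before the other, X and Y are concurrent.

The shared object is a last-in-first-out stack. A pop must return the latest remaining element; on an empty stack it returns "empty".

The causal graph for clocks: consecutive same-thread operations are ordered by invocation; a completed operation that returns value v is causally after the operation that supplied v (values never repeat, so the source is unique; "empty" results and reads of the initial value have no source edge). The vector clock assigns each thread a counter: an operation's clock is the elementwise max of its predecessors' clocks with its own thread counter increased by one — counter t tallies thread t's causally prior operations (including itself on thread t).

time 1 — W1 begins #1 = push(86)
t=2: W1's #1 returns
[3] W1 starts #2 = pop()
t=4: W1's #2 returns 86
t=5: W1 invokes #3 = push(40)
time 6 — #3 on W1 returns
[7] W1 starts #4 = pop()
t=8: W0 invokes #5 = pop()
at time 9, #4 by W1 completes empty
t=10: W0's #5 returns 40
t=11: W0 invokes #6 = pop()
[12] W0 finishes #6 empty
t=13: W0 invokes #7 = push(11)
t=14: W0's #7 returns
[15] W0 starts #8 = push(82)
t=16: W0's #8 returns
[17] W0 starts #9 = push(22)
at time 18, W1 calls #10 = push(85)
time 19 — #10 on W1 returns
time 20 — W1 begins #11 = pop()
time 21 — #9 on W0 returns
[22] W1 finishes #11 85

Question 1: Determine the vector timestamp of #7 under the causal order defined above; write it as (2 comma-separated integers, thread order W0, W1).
(3, 3)

VC(#1, invoked at 1): no causal predecessors; +1 on W1 → (0, 1)
invoked at 3, #2 merges VC(#1)=(0, 1) and bumps W1's slot → (0, 2)
invoked at 5, #3 merges VC(#2)=(0, 2) and bumps W1's slot → (0, 3)
invoked at 7, #4 merges VC(#3)=(0, 3) and bumps W1's slot → (0, 4)
invoked at 8, #5 merges VC(#3)=(0, 3) and bumps W0's slot → (1, 3)
invoked at 18, #10 merges VC(#4)=(0, 4) and bumps W1's slot → (0, 5)
invoked at 11, #6 merges VC(#5)=(1, 3) and bumps W0's slot → (2, 3)
invoked at 20, #11 merges VC(#10)=(0, 5) and bumps W1's slot → (0, 6)
invoked at 13, #7 merges VC(#6)=(2, 3) and bumps W0's slot → (3, 3)
invoked at 15, #8 merges VC(#7)=(3, 3) and bumps W0's slot → (4, 3)
invoked at 17, #9 merges VC(#8)=(4, 3) and bumps W0's slot → (5, 3)
target: VC(#7) = (3, 3)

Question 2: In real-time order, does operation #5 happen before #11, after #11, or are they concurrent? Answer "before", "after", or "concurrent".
before

#5 spans [8,10], #11 spans [20,22]
resp(#5)=10 < inv(#11)=20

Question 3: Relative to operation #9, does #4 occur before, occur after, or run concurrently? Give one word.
before

#4 spans [7,9], #9 spans [17,21]
resp(#4)=9 < inv(#9)=17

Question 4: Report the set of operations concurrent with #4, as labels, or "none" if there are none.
#5

concurrent with #4 ([7,9]): every op whose interval crosses 7..9
#1 [1,2]: before
#2 [3,4]: before
#3 [5,6]: before
#5 [8,10]: concurrent
#6 [11,12]: after
#7 [13,14]: after
#8 [15,16]: after
#9 [17,21]: after
#10 [18,19]: after
#11 [20,22]: after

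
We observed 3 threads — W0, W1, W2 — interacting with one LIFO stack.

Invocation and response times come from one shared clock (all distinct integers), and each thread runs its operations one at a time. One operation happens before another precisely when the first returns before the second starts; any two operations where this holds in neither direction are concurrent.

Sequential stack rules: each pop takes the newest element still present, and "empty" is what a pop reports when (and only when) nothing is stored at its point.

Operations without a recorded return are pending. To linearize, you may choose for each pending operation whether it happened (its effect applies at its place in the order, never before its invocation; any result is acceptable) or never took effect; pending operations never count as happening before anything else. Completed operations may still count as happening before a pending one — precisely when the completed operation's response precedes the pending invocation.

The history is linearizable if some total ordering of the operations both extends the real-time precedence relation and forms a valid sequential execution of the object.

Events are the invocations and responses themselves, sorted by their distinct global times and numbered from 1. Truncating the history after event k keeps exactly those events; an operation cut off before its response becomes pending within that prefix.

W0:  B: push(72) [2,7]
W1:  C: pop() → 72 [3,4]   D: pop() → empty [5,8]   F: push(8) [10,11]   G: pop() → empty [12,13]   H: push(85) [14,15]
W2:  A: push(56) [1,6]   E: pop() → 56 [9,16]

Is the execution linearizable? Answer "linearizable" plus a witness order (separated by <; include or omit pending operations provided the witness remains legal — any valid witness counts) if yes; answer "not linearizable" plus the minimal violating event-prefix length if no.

not linearizable — minimal violating prefix: 13 events

events 1..12 are fine; event 13 — the response of G at time 13 — makes the prefix non-linearizable
6 completed operations, 12 real-time-consistent orders — every LIFO stack replay fails
include/drop combinations of the 1 pending operation (E) were all tried; none helps
sample order A, B, C, D, F, G (pending dropped) stalls at step 4 — D pop() → empty has no legal effect
sample order A, C, B, D, F, G (pending dropped) stalls at step 2 — C pop() → 72 has no legal effect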